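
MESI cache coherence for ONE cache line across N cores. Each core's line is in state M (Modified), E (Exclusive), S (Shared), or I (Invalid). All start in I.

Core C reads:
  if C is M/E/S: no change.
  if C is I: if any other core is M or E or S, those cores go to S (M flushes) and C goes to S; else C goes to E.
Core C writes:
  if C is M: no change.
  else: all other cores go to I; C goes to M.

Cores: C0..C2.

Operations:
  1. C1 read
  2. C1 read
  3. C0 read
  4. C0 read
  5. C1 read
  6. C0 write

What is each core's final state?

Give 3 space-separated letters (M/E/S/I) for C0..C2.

Answer: M I I

Derivation:
Op 1: C1 read [C1 read from I: no other sharers -> C1=E (exclusive)] -> [I,E,I]
Op 2: C1 read [C1 read: already in E, no change] -> [I,E,I]
Op 3: C0 read [C0 read from I: others=['C1=E'] -> C0=S, others downsized to S] -> [S,S,I]
Op 4: C0 read [C0 read: already in S, no change] -> [S,S,I]
Op 5: C1 read [C1 read: already in S, no change] -> [S,S,I]
Op 6: C0 write [C0 write: invalidate ['C1=S'] -> C0=M] -> [M,I,I]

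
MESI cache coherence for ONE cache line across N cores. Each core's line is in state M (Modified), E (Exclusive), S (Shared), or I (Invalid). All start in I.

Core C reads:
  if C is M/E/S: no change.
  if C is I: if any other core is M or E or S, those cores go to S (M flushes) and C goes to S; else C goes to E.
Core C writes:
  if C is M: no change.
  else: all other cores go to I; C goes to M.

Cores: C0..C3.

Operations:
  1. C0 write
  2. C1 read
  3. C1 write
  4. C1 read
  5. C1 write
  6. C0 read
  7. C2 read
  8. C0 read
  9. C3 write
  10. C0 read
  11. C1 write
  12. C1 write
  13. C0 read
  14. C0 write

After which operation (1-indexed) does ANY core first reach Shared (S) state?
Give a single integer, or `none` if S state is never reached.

Op 1: C0 write [C0 write: invalidate none -> C0=M] -> [M,I,I,I]
Op 2: C1 read [C1 read from I: others=['C0=M'] -> C1=S, others downsized to S] -> [S,S,I,I]
  -> First S state at op 2; remaining ops need not be traced.

Answer: 2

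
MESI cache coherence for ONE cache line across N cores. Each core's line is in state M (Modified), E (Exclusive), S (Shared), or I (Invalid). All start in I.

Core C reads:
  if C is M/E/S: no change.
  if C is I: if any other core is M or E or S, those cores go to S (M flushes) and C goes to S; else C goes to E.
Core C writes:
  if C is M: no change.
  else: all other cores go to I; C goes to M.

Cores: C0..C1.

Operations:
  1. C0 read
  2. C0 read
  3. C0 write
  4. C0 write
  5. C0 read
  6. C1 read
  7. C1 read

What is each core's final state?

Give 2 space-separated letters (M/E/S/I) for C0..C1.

Answer: S S

Derivation:
Op 1: C0 read [C0 read from I: no other sharers -> C0=E (exclusive)] -> [E,I]
Op 2: C0 read [C0 read: already in E, no change] -> [E,I]
Op 3: C0 write [C0 write: invalidate none -> C0=M] -> [M,I]
Op 4: C0 write [C0 write: already M (modified), no change] -> [M,I]
Op 5: C0 read [C0 read: already in M, no change] -> [M,I]
Op 6: C1 read [C1 read from I: others=['C0=M'] -> C1=S, others downsized to S] -> [S,S]
Op 7: C1 read [C1 read: already in S, no change] -> [S,S]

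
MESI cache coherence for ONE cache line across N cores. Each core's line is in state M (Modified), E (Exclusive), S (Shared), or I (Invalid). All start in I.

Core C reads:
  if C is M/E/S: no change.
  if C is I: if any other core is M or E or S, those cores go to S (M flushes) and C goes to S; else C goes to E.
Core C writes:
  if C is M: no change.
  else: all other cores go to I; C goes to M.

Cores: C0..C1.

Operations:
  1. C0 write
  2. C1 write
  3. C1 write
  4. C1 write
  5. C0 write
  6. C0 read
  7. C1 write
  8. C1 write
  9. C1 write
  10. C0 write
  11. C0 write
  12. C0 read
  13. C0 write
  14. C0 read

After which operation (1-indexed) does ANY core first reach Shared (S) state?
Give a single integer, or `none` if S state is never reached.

Answer: none

Derivation:
Op 1: C0 write [C0 write: invalidate none -> C0=M] -> [M,I]
Op 2: C1 write [C1 write: invalidate ['C0=M'] -> C1=M] -> [I,M]
Op 3: C1 write [C1 write: already M (modified), no change] -> [I,M]
Op 4: C1 write [C1 write: already M (modified), no change] -> [I,M]
Op 5: C0 write [C0 write: invalidate ['C1=M'] -> C0=M] -> [M,I]
Op 6: C0 read [C0 read: already in M, no change] -> [M,I]
Op 7: C1 write [C1 write: invalidate ['C0=M'] -> C1=M] -> [I,M]
Op 8: C1 write [C1 write: already M (modified), no change] -> [I,M]
Op 9: C1 write [C1 write: already M (modified), no change] -> [I,M]
Op 10: C0 write [C0 write: invalidate ['C1=M'] -> C0=M] -> [M,I]
Op 11: C0 write [C0 write: already M (modified), no change] -> [M,I]
Op 12: C0 read [C0 read: already in M, no change] -> [M,I]
Op 13: C0 write [C0 write: already M (modified), no change] -> [M,I]
Op 14: C0 read [C0 read: already in M, no change] -> [M,I]
S state never reached in this sequence.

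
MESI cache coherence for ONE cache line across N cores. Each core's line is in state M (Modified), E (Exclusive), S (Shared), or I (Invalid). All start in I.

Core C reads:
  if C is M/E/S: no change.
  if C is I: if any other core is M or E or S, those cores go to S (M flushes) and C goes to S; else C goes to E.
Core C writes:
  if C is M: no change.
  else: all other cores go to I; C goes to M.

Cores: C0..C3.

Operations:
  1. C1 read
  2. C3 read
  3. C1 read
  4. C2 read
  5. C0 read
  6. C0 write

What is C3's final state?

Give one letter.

Op 1: C1 read [C1 read from I: no other sharers -> C1=E (exclusive)] -> [I,E,I,I]
Op 2: C3 read [C3 read from I: others=['C1=E'] -> C3=S, others downsized to S] -> [I,S,I,S]
Op 3: C1 read [C1 read: already in S, no change] -> [I,S,I,S]
Op 4: C2 read [C2 read from I: others=['C1=S', 'C3=S'] -> C2=S, others downsized to S] -> [I,S,S,S]
Op 5: C0 read [C0 read from I: others=['C1=S', 'C2=S', 'C3=S'] -> C0=S, others downsized to S] -> [S,S,S,S]
Op 6: C0 write [C0 write: invalidate ['C1=S', 'C2=S', 'C3=S'] -> C0=M] -> [M,I,I,I]

Answer: I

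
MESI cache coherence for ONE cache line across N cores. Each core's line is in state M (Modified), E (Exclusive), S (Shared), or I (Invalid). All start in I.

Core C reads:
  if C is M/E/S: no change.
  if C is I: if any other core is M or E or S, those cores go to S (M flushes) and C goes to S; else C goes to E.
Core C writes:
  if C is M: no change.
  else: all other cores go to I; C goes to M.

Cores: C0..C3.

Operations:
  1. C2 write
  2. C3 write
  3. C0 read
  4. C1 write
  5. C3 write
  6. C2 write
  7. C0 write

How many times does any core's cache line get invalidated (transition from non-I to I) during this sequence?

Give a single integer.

Answer: 6

Derivation:
Op 1: C2 write [C2 write: invalidate none -> C2=M] -> [I,I,M,I] (invalidations this op: 0; running total: 0)
Op 2: C3 write [C3 write: invalidate ['C2=M'] -> C3=M] -> [I,I,I,M] (invalidations this op: 1; running total: 1)
Op 3: C0 read [C0 read from I: others=['C3=M'] -> C0=S, others downsized to S] -> [S,I,I,S] (invalidations this op: 0; running total: 1)
Op 4: C1 write [C1 write: invalidate ['C0=S', 'C3=S'] -> C1=M] -> [I,M,I,I] (invalidations this op: 2; running total: 3)
Op 5: C3 write [C3 write: invalidate ['C1=M'] -> C3=M] -> [I,I,I,M] (invalidations this op: 1; running total: 4)
Op 6: C2 write [C2 write: invalidate ['C3=M'] -> C2=M] -> [I,I,M,I] (invalidations this op: 1; running total: 5)
Op 7: C0 write [C0 write: invalidate ['C2=M'] -> C0=M] -> [M,I,I,I] (invalidations this op: 1; running total: 6)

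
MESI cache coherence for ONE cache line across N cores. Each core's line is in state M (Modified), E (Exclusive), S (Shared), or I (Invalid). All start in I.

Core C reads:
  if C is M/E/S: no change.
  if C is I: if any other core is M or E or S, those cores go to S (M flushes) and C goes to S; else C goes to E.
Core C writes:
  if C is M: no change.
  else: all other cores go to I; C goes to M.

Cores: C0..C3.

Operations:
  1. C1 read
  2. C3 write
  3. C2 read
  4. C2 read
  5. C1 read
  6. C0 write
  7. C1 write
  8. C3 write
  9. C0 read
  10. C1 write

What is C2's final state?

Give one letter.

Answer: I

Derivation:
Op 1: C1 read [C1 read from I: no other sharers -> C1=E (exclusive)] -> [I,E,I,I]
Op 2: C3 write [C3 write: invalidate ['C1=E'] -> C3=M] -> [I,I,I,M]
Op 3: C2 read [C2 read from I: others=['C3=M'] -> C2=S, others downsized to S] -> [I,I,S,S]
Op 4: C2 read [C2 read: already in S, no change] -> [I,I,S,S]
Op 5: C1 read [C1 read from I: others=['C2=S', 'C3=S'] -> C1=S, others downsized to S] -> [I,S,S,S]
Op 6: C0 write [C0 write: invalidate ['C1=S', 'C2=S', 'C3=S'] -> C0=M] -> [M,I,I,I]
Op 7: C1 write [C1 write: invalidate ['C0=M'] -> C1=M] -> [I,M,I,I]
Op 8: C3 write [C3 write: invalidate ['C1=M'] -> C3=M] -> [I,I,I,M]
Op 9: C0 read [C0 read from I: others=['C3=M'] -> C0=S, others downsized to S] -> [S,I,I,S]
Op 10: C1 write [C1 write: invalidate ['C0=S', 'C3=S'] -> C1=M] -> [I,M,I,I]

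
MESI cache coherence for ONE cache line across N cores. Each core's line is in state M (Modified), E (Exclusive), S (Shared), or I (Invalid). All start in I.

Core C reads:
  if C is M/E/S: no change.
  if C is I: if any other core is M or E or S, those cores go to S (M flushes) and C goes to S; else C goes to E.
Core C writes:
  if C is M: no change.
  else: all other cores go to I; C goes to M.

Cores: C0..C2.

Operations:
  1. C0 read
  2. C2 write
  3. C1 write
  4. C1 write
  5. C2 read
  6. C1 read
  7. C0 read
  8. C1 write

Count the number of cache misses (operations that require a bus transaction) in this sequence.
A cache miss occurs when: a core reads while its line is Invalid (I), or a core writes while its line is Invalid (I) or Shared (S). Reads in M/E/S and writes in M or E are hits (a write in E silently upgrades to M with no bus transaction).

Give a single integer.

Answer: 6

Derivation:
Op 1: C0 read [C0 read from I: no other sharers -> C0=E (exclusive)] -> [E,I,I] [MISS #1: read from I]
Op 2: C2 write [C2 write: invalidate ['C0=E'] -> C2=M] -> [I,I,M] [MISS #2: write from I]
Op 3: C1 write [C1 write: invalidate ['C2=M'] -> C1=M] -> [I,M,I] [MISS #3: write from I]
Op 4: C1 write [C1 write: already M (modified), no change] -> [I,M,I] [hit: write from M]
Op 5: C2 read [C2 read from I: others=['C1=M'] -> C2=S, others downsized to S] -> [I,S,S] [MISS #4: read from I]
Op 6: C1 read [C1 read: already in S, no change] -> [I,S,S] [hit: read from S]
Op 7: C0 read [C0 read from I: others=['C1=S', 'C2=S'] -> C0=S, others downsized to S] -> [S,S,S] [MISS #5: read from I]
Op 8: C1 write [C1 write: invalidate ['C0=S', 'C2=S'] -> C1=M] -> [I,M,I] [MISS #6: write from S]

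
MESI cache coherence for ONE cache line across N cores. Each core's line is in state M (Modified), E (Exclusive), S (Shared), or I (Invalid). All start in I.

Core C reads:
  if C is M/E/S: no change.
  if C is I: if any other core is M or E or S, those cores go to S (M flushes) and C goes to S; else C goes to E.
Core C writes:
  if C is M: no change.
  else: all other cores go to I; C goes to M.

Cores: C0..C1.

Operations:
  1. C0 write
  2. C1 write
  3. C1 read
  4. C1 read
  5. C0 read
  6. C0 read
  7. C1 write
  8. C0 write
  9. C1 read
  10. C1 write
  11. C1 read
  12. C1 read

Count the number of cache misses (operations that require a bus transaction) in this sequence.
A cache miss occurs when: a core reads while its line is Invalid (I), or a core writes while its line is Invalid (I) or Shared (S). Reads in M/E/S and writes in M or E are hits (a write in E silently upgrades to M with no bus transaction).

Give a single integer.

Answer: 7

Derivation:
Op 1: C0 write [C0 write: invalidate none -> C0=M] -> [M,I] [MISS #1: write from I]
Op 2: C1 write [C1 write: invalidate ['C0=M'] -> C1=M] -> [I,M] [MISS #2: write from I]
Op 3: C1 read [C1 read: already in M, no change] -> [I,M] [hit: read from M]
Op 4: C1 read [C1 read: already in M, no change] -> [I,M] [hit: read from M]
Op 5: C0 read [C0 read from I: others=['C1=M'] -> C0=S, others downsized to S] -> [S,S] [MISS #3: read from I]
Op 6: C0 read [C0 read: already in S, no change] -> [S,S] [hit: read from S]
Op 7: C1 write [C1 write: invalidate ['C0=S'] -> C1=M] -> [I,M] [MISS #4: write from S]
Op 8: C0 write [C0 write: invalidate ['C1=M'] -> C0=M] -> [M,I] [MISS #5: write from I]
Op 9: C1 read [C1 read from I: others=['C0=M'] -> C1=S, others downsized to S] -> [S,S] [MISS #6: read from I]
Op 10: C1 write [C1 write: invalidate ['C0=S'] -> C1=M] -> [I,M] [MISS #7: write from S]
Op 11: C1 read [C1 read: already in M, no change] -> [I,M] [hit: read from M]
Op 12: C1 read [C1 read: already in M, no change] -> [I,M] [hit: read from M]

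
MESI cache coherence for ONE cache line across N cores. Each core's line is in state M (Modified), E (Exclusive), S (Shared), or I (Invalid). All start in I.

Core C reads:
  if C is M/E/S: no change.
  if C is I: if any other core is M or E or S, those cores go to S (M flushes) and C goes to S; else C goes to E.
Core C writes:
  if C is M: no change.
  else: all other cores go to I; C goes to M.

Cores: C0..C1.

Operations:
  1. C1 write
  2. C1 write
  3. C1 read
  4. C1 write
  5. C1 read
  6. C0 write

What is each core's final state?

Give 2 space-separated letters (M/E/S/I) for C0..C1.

Op 1: C1 write [C1 write: invalidate none -> C1=M] -> [I,M]
Op 2: C1 write [C1 write: already M (modified), no change] -> [I,M]
Op 3: C1 read [C1 read: already in M, no change] -> [I,M]
Op 4: C1 write [C1 write: already M (modified), no change] -> [I,M]
Op 5: C1 read [C1 read: already in M, no change] -> [I,M]
Op 6: C0 write [C0 write: invalidate ['C1=M'] -> C0=M] -> [M,I]

Answer: M I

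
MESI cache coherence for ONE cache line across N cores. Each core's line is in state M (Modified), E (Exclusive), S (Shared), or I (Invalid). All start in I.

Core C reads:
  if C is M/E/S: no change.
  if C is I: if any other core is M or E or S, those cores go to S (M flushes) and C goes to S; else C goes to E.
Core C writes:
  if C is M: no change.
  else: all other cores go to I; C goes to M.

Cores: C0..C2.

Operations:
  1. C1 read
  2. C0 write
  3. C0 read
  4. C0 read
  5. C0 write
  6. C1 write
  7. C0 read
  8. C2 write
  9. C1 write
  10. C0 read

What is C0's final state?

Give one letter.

Answer: S

Derivation:
Op 1: C1 read [C1 read from I: no other sharers -> C1=E (exclusive)] -> [I,E,I]
Op 2: C0 write [C0 write: invalidate ['C1=E'] -> C0=M] -> [M,I,I]
Op 3: C0 read [C0 read: already in M, no change] -> [M,I,I]
Op 4: C0 read [C0 read: already in M, no change] -> [M,I,I]
Op 5: C0 write [C0 write: already M (modified), no change] -> [M,I,I]
Op 6: C1 write [C1 write: invalidate ['C0=M'] -> C1=M] -> [I,M,I]
Op 7: C0 read [C0 read from I: others=['C1=M'] -> C0=S, others downsized to S] -> [S,S,I]
Op 8: C2 write [C2 write: invalidate ['C0=S', 'C1=S'] -> C2=M] -> [I,I,M]
Op 9: C1 write [C1 write: invalidate ['C2=M'] -> C1=M] -> [I,M,I]
Op 10: C0 read [C0 read from I: others=['C1=M'] -> C0=S, others downsized to S] -> [S,S,I]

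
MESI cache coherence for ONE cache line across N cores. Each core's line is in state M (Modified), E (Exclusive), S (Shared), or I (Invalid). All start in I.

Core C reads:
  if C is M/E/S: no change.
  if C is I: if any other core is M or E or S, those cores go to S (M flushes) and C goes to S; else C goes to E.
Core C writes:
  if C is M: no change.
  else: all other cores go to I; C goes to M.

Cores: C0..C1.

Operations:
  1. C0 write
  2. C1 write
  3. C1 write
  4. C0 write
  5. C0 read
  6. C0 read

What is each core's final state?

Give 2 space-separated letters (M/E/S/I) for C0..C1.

Answer: M I

Derivation:
Op 1: C0 write [C0 write: invalidate none -> C0=M] -> [M,I]
Op 2: C1 write [C1 write: invalidate ['C0=M'] -> C1=M] -> [I,M]
Op 3: C1 write [C1 write: already M (modified), no change] -> [I,M]
Op 4: C0 write [C0 write: invalidate ['C1=M'] -> C0=M] -> [M,I]
Op 5: C0 read [C0 read: already in M, no change] -> [M,I]
Op 6: C0 read [C0 read: already in M, no change] -> [M,I]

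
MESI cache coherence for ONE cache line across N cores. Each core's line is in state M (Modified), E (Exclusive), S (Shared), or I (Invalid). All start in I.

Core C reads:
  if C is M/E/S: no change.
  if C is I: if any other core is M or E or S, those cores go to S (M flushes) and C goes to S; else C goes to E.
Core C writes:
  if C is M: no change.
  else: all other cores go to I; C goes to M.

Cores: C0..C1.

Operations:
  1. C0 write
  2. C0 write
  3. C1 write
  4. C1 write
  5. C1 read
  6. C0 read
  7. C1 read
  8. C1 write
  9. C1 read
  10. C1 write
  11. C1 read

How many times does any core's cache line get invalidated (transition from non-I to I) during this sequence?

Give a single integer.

Op 1: C0 write [C0 write: invalidate none -> C0=M] -> [M,I] (invalidations this op: 0; running total: 0)
Op 2: C0 write [C0 write: already M (modified), no change] -> [M,I] (invalidations this op: 0; running total: 0)
Op 3: C1 write [C1 write: invalidate ['C0=M'] -> C1=M] -> [I,M] (invalidations this op: 1; running total: 1)
Op 4: C1 write [C1 write: already M (modified), no change] -> [I,M] (invalidations this op: 0; running total: 1)
Op 5: C1 read [C1 read: already in M, no change] -> [I,M] (invalidations this op: 0; running total: 1)
Op 6: C0 read [C0 read from I: others=['C1=M'] -> C0=S, others downsized to S] -> [S,S] (invalidations this op: 0; running total: 1)
Op 7: C1 read [C1 read: already in S, no change] -> [S,S] (invalidations this op: 0; running total: 1)
Op 8: C1 write [C1 write: invalidate ['C0=S'] -> C1=M] -> [I,M] (invalidations this op: 1; running total: 2)
Op 9: C1 read [C1 read: already in M, no change] -> [I,M] (invalidations this op: 0; running total: 2)
Op 10: C1 write [C1 write: already M (modified), no change] -> [I,M] (invalidations this op: 0; running total: 2)
Op 11: C1 read [C1 read: already in M, no change] -> [I,M] (invalidations this op: 0; running total: 2)

Answer: 2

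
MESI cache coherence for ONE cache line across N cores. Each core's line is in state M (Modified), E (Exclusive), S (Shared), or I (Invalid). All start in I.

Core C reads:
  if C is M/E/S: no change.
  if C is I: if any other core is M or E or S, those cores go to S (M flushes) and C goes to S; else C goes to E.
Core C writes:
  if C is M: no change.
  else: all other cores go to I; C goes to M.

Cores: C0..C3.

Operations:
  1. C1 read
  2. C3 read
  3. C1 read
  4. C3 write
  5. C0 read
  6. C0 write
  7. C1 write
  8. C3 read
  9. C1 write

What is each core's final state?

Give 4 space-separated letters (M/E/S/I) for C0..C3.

Op 1: C1 read [C1 read from I: no other sharers -> C1=E (exclusive)] -> [I,E,I,I]
Op 2: C3 read [C3 read from I: others=['C1=E'] -> C3=S, others downsized to S] -> [I,S,I,S]
Op 3: C1 read [C1 read: already in S, no change] -> [I,S,I,S]
Op 4: C3 write [C3 write: invalidate ['C1=S'] -> C3=M] -> [I,I,I,M]
Op 5: C0 read [C0 read from I: others=['C3=M'] -> C0=S, others downsized to S] -> [S,I,I,S]
Op 6: C0 write [C0 write: invalidate ['C3=S'] -> C0=M] -> [M,I,I,I]
Op 7: C1 write [C1 write: invalidate ['C0=M'] -> C1=M] -> [I,M,I,I]
Op 8: C3 read [C3 read from I: others=['C1=M'] -> C3=S, others downsized to S] -> [I,S,I,S]
Op 9: C1 write [C1 write: invalidate ['C3=S'] -> C1=M] -> [I,M,I,I]

Answer: I M I I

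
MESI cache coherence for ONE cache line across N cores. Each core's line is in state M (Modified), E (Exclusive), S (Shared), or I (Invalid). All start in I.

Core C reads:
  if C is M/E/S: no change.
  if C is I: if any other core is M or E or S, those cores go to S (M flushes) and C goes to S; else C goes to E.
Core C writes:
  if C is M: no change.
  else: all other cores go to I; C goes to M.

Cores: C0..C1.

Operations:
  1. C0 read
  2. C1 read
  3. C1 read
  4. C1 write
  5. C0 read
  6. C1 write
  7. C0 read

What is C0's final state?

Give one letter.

Answer: S

Derivation:
Op 1: C0 read [C0 read from I: no other sharers -> C0=E (exclusive)] -> [E,I]
Op 2: C1 read [C1 read from I: others=['C0=E'] -> C1=S, others downsized to S] -> [S,S]
Op 3: C1 read [C1 read: already in S, no change] -> [S,S]
Op 4: C1 write [C1 write: invalidate ['C0=S'] -> C1=M] -> [I,M]
Op 5: C0 read [C0 read from I: others=['C1=M'] -> C0=S, others downsized to S] -> [S,S]
Op 6: C1 write [C1 write: invalidate ['C0=S'] -> C1=M] -> [I,M]
Op 7: C0 read [C0 read from I: others=['C1=M'] -> C0=S, others downsized to S] -> [S,S]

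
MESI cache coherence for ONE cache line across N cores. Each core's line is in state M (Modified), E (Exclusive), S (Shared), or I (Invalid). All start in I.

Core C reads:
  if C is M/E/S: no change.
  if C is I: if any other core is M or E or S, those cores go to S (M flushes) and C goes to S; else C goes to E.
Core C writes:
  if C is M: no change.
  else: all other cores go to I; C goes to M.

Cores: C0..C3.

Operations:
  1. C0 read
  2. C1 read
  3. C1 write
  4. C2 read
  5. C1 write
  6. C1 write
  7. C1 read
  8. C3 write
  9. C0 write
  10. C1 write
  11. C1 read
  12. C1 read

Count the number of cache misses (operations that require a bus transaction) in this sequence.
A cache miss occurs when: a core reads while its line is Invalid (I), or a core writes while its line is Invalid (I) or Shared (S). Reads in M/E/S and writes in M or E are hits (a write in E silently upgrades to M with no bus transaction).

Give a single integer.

Answer: 8

Derivation:
Op 1: C0 read [C0 read from I: no other sharers -> C0=E (exclusive)] -> [E,I,I,I] [MISS #1: read from I]
Op 2: C1 read [C1 read from I: others=['C0=E'] -> C1=S, others downsized to S] -> [S,S,I,I] [MISS #2: read from I]
Op 3: C1 write [C1 write: invalidate ['C0=S'] -> C1=M] -> [I,M,I,I] [MISS #3: write from S]
Op 4: C2 read [C2 read from I: others=['C1=M'] -> C2=S, others downsized to S] -> [I,S,S,I] [MISS #4: read from I]
Op 5: C1 write [C1 write: invalidate ['C2=S'] -> C1=M] -> [I,M,I,I] [MISS #5: write from S]
Op 6: C1 write [C1 write: already M (modified), no change] -> [I,M,I,I] [hit: write from M]
Op 7: C1 read [C1 read: already in M, no change] -> [I,M,I,I] [hit: read from M]
Op 8: C3 write [C3 write: invalidate ['C1=M'] -> C3=M] -> [I,I,I,M] [MISS #6: write from I]
Op 9: C0 write [C0 write: invalidate ['C3=M'] -> C0=M] -> [M,I,I,I] [MISS #7: write from I]
Op 10: C1 write [C1 write: invalidate ['C0=M'] -> C1=M] -> [I,M,I,I] [MISS #8: write from I]
Op 11: C1 read [C1 read: already in M, no change] -> [I,M,I,I] [hit: read from M]
Op 12: C1 read [C1 read: already in M, no change] -> [I,M,I,I] [hit: read from M]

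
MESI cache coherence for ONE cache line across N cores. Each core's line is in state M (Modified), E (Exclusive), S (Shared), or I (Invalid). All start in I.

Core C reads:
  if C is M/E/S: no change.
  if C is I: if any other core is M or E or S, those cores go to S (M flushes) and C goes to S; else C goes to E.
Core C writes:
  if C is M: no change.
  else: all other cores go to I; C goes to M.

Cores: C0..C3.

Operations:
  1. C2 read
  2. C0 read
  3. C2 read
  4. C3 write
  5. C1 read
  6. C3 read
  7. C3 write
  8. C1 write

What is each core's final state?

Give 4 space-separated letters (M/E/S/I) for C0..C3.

Answer: I M I I

Derivation:
Op 1: C2 read [C2 read from I: no other sharers -> C2=E (exclusive)] -> [I,I,E,I]
Op 2: C0 read [C0 read from I: others=['C2=E'] -> C0=S, others downsized to S] -> [S,I,S,I]
Op 3: C2 read [C2 read: already in S, no change] -> [S,I,S,I]
Op 4: C3 write [C3 write: invalidate ['C0=S', 'C2=S'] -> C3=M] -> [I,I,I,M]
Op 5: C1 read [C1 read from I: others=['C3=M'] -> C1=S, others downsized to S] -> [I,S,I,S]
Op 6: C3 read [C3 read: already in S, no change] -> [I,S,I,S]
Op 7: C3 write [C3 write: invalidate ['C1=S'] -> C3=M] -> [I,I,I,M]
Op 8: C1 write [C1 write: invalidate ['C3=M'] -> C1=M] -> [I,M,I,I]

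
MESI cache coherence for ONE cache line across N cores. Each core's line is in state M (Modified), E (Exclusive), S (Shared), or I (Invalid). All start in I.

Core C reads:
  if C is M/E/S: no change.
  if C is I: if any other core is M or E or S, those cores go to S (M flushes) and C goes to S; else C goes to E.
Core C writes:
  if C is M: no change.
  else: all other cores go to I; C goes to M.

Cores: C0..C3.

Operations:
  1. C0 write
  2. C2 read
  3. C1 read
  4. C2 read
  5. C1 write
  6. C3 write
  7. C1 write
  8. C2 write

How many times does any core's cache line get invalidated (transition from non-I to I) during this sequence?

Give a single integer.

Op 1: C0 write [C0 write: invalidate none -> C0=M] -> [M,I,I,I] (invalidations this op: 0; running total: 0)
Op 2: C2 read [C2 read from I: others=['C0=M'] -> C2=S, others downsized to S] -> [S,I,S,I] (invalidations this op: 0; running total: 0)
Op 3: C1 read [C1 read from I: others=['C0=S', 'C2=S'] -> C1=S, others downsized to S] -> [S,S,S,I] (invalidations this op: 0; running total: 0)
Op 4: C2 read [C2 read: already in S, no change] -> [S,S,S,I] (invalidations this op: 0; running total: 0)
Op 5: C1 write [C1 write: invalidate ['C0=S', 'C2=S'] -> C1=M] -> [I,M,I,I] (invalidations this op: 2; running total: 2)
Op 6: C3 write [C3 write: invalidate ['C1=M'] -> C3=M] -> [I,I,I,M] (invalidations this op: 1; running total: 3)
Op 7: C1 write [C1 write: invalidate ['C3=M'] -> C1=M] -> [I,M,I,I] (invalidations this op: 1; running total: 4)
Op 8: C2 write [C2 write: invalidate ['C1=M'] -> C2=M] -> [I,I,M,I] (invalidations this op: 1; running total: 5)

Answer: 5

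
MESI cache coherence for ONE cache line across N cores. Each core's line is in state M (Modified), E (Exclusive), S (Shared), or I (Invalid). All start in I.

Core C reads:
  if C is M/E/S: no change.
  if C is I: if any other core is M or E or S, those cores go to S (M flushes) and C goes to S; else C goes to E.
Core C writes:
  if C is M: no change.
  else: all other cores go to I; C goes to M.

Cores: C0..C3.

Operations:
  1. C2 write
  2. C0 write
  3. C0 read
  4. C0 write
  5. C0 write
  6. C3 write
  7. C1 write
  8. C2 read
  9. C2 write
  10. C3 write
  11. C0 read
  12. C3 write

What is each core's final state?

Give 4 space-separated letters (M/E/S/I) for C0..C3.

Op 1: C2 write [C2 write: invalidate none -> C2=M] -> [I,I,M,I]
Op 2: C0 write [C0 write: invalidate ['C2=M'] -> C0=M] -> [M,I,I,I]
Op 3: C0 read [C0 read: already in M, no change] -> [M,I,I,I]
Op 4: C0 write [C0 write: already M (modified), no change] -> [M,I,I,I]
Op 5: C0 write [C0 write: already M (modified), no change] -> [M,I,I,I]
Op 6: C3 write [C3 write: invalidate ['C0=M'] -> C3=M] -> [I,I,I,M]
Op 7: C1 write [C1 write: invalidate ['C3=M'] -> C1=M] -> [I,M,I,I]
Op 8: C2 read [C2 read from I: others=['C1=M'] -> C2=S, others downsized to S] -> [I,S,S,I]
Op 9: C2 write [C2 write: invalidate ['C1=S'] -> C2=M] -> [I,I,M,I]
Op 10: C3 write [C3 write: invalidate ['C2=M'] -> C3=M] -> [I,I,I,M]
Op 11: C0 read [C0 read from I: others=['C3=M'] -> C0=S, others downsized to S] -> [S,I,I,S]
Op 12: C3 write [C3 write: invalidate ['C0=S'] -> C3=M] -> [I,I,I,M]

Answer: I I I M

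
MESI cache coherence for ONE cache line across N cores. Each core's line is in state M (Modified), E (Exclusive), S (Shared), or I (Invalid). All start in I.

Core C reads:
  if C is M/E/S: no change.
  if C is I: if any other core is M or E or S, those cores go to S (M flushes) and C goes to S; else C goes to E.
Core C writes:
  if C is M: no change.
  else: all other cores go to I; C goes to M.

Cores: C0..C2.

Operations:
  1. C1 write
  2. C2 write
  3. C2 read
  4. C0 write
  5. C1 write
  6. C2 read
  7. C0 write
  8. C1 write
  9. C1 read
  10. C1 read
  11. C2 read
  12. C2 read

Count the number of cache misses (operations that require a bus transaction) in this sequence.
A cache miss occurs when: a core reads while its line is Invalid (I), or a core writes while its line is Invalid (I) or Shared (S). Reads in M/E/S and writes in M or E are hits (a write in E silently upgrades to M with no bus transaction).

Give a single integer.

Op 1: C1 write [C1 write: invalidate none -> C1=M] -> [I,M,I] [MISS #1: write from I]
Op 2: C2 write [C2 write: invalidate ['C1=M'] -> C2=M] -> [I,I,M] [MISS #2: write from I]
Op 3: C2 read [C2 read: already in M, no change] -> [I,I,M] [hit: read from M]
Op 4: C0 write [C0 write: invalidate ['C2=M'] -> C0=M] -> [M,I,I] [MISS #3: write from I]
Op 5: C1 write [C1 write: invalidate ['C0=M'] -> C1=M] -> [I,M,I] [MISS #4: write from I]
Op 6: C2 read [C2 read from I: others=['C1=M'] -> C2=S, others downsized to S] -> [I,S,S] [MISS #5: read from I]
Op 7: C0 write [C0 write: invalidate ['C1=S', 'C2=S'] -> C0=M] -> [M,I,I] [MISS #6: write from I]
Op 8: C1 write [C1 write: invalidate ['C0=M'] -> C1=M] -> [I,M,I] [MISS #7: write from I]
Op 9: C1 read [C1 read: already in M, no change] -> [I,M,I] [hit: read from M]
Op 10: C1 read [C1 read: already in M, no change] -> [I,M,I] [hit: read from M]
Op 11: C2 read [C2 read from I: others=['C1=M'] -> C2=S, others downsized to S] -> [I,S,S] [MISS #8: read from I]
Op 12: C2 read [C2 read: already in S, no change] -> [I,S,S] [hit: read from S]

Answer: 8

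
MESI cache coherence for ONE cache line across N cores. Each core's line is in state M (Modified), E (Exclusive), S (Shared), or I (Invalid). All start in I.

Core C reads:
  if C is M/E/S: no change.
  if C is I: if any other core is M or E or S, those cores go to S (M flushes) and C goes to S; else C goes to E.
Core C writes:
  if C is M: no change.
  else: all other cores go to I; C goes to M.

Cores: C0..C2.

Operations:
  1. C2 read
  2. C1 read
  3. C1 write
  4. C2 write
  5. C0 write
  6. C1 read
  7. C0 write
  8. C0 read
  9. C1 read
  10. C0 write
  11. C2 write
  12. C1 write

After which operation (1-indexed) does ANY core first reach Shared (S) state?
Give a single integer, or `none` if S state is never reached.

Answer: 2

Derivation:
Op 1: C2 read [C2 read from I: no other sharers -> C2=E (exclusive)] -> [I,I,E]
Op 2: C1 read [C1 read from I: others=['C2=E'] -> C1=S, others downsized to S] -> [I,S,S]
  -> First S state at op 2; remaining ops need not be traced.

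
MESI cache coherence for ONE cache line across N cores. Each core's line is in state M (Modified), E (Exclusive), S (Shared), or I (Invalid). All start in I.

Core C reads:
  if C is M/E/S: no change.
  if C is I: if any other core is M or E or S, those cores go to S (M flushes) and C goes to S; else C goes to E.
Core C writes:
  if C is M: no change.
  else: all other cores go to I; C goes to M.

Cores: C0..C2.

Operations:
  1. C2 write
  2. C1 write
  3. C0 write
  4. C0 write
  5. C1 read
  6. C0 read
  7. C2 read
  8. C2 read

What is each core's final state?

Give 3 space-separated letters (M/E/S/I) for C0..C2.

Op 1: C2 write [C2 write: invalidate none -> C2=M] -> [I,I,M]
Op 2: C1 write [C1 write: invalidate ['C2=M'] -> C1=M] -> [I,M,I]
Op 3: C0 write [C0 write: invalidate ['C1=M'] -> C0=M] -> [M,I,I]
Op 4: C0 write [C0 write: already M (modified), no change] -> [M,I,I]
Op 5: C1 read [C1 read from I: others=['C0=M'] -> C1=S, others downsized to S] -> [S,S,I]
Op 6: C0 read [C0 read: already in S, no change] -> [S,S,I]
Op 7: C2 read [C2 read from I: others=['C0=S', 'C1=S'] -> C2=S, others downsized to S] -> [S,S,S]
Op 8: C2 read [C2 read: already in S, no change] -> [S,S,S]

Answer: S S S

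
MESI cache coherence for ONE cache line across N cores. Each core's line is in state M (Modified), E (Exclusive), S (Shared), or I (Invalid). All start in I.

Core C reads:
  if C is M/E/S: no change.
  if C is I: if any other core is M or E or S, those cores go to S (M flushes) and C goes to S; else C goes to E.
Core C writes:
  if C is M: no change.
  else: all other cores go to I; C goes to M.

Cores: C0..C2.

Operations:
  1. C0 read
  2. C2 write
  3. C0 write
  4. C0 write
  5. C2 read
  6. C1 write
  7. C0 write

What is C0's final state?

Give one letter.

Answer: M

Derivation:
Op 1: C0 read [C0 read from I: no other sharers -> C0=E (exclusive)] -> [E,I,I]
Op 2: C2 write [C2 write: invalidate ['C0=E'] -> C2=M] -> [I,I,M]
Op 3: C0 write [C0 write: invalidate ['C2=M'] -> C0=M] -> [M,I,I]
Op 4: C0 write [C0 write: already M (modified), no change] -> [M,I,I]
Op 5: C2 read [C2 read from I: others=['C0=M'] -> C2=S, others downsized to S] -> [S,I,S]
Op 6: C1 write [C1 write: invalidate ['C0=S', 'C2=S'] -> C1=M] -> [I,M,I]
Op 7: C0 write [C0 write: invalidate ['C1=M'] -> C0=M] -> [M,I,I]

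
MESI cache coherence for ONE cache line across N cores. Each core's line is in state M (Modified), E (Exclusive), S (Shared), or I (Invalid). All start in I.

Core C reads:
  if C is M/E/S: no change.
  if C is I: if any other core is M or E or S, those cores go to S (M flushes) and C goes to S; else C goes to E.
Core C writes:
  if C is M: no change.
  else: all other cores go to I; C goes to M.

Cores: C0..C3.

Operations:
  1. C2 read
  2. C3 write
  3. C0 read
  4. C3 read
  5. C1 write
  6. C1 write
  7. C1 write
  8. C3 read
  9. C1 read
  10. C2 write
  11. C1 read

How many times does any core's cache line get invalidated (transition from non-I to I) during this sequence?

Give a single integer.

Op 1: C2 read [C2 read from I: no other sharers -> C2=E (exclusive)] -> [I,I,E,I] (invalidations this op: 0; running total: 0)
Op 2: C3 write [C3 write: invalidate ['C2=E'] -> C3=M] -> [I,I,I,M] (invalidations this op: 1; running total: 1)
Op 3: C0 read [C0 read from I: others=['C3=M'] -> C0=S, others downsized to S] -> [S,I,I,S] (invalidations this op: 0; running total: 1)
Op 4: C3 read [C3 read: already in S, no change] -> [S,I,I,S] (invalidations this op: 0; running total: 1)
Op 5: C1 write [C1 write: invalidate ['C0=S', 'C3=S'] -> C1=M] -> [I,M,I,I] (invalidations this op: 2; running total: 3)
Op 6: C1 write [C1 write: already M (modified), no change] -> [I,M,I,I] (invalidations this op: 0; running total: 3)
Op 7: C1 write [C1 write: already M (modified), no change] -> [I,M,I,I] (invalidations this op: 0; running total: 3)
Op 8: C3 read [C3 read from I: others=['C1=M'] -> C3=S, others downsized to S] -> [I,S,I,S] (invalidations this op: 0; running total: 3)
Op 9: C1 read [C1 read: already in S, no change] -> [I,S,I,S] (invalidations this op: 0; running total: 3)
Op 10: C2 write [C2 write: invalidate ['C1=S', 'C3=S'] -> C2=M] -> [I,I,M,I] (invalidations this op: 2; running total: 5)
Op 11: C1 read [C1 read from I: others=['C2=M'] -> C1=S, others downsized to S] -> [I,S,S,I] (invalidations this op: 0; running total: 5)

Answer: 5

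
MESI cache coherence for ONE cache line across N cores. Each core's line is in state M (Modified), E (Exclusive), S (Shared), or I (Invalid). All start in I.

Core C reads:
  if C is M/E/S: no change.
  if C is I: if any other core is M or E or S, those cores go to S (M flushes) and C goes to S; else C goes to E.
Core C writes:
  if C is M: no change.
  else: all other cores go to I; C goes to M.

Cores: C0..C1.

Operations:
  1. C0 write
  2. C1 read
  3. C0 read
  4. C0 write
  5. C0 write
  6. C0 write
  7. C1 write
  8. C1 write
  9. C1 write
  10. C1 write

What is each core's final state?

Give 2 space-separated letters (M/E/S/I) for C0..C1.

Op 1: C0 write [C0 write: invalidate none -> C0=M] -> [M,I]
Op 2: C1 read [C1 read from I: others=['C0=M'] -> C1=S, others downsized to S] -> [S,S]
Op 3: C0 read [C0 read: already in S, no change] -> [S,S]
Op 4: C0 write [C0 write: invalidate ['C1=S'] -> C0=M] -> [M,I]
Op 5: C0 write [C0 write: already M (modified), no change] -> [M,I]
Op 6: C0 write [C0 write: already M (modified), no change] -> [M,I]
Op 7: C1 write [C1 write: invalidate ['C0=M'] -> C1=M] -> [I,M]
Op 8: C1 write [C1 write: already M (modified), no change] -> [I,M]
Op 9: C1 write [C1 write: already M (modified), no change] -> [I,M]
Op 10: C1 write [C1 write: already M (modified), no change] -> [I,M]

Answer: I M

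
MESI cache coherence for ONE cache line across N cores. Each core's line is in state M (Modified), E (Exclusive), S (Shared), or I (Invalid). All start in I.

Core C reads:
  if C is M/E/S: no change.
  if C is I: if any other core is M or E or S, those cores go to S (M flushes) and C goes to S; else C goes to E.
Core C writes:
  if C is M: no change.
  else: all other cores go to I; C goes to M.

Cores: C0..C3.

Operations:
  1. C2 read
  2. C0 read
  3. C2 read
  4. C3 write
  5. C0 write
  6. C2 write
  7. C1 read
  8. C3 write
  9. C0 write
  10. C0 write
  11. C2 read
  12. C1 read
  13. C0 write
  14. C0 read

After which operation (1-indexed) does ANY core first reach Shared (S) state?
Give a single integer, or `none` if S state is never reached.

Op 1: C2 read [C2 read from I: no other sharers -> C2=E (exclusive)] -> [I,I,E,I]
Op 2: C0 read [C0 read from I: others=['C2=E'] -> C0=S, others downsized to S] -> [S,I,S,I]
  -> First S state at op 2; remaining ops need not be traced.

Answer: 2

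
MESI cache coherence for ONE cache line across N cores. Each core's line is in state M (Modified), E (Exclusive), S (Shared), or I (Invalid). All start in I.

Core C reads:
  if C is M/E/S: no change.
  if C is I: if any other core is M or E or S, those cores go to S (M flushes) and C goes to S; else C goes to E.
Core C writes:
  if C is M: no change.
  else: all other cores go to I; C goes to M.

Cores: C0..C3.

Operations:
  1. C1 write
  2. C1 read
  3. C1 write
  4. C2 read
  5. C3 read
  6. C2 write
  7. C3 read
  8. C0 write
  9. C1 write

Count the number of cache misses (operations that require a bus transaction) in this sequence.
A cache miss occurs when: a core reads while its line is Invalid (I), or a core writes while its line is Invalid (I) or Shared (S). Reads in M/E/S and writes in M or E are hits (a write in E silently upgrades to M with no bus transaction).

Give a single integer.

Op 1: C1 write [C1 write: invalidate none -> C1=M] -> [I,M,I,I] [MISS #1: write from I]
Op 2: C1 read [C1 read: already in M, no change] -> [I,M,I,I] [hit: read from M]
Op 3: C1 write [C1 write: already M (modified), no change] -> [I,M,I,I] [hit: write from M]
Op 4: C2 read [C2 read from I: others=['C1=M'] -> C2=S, others downsized to S] -> [I,S,S,I] [MISS #2: read from I]
Op 5: C3 read [C3 read from I: others=['C1=S', 'C2=S'] -> C3=S, others downsized to S] -> [I,S,S,S] [MISS #3: read from I]
Op 6: C2 write [C2 write: invalidate ['C1=S', 'C3=S'] -> C2=M] -> [I,I,M,I] [MISS #4: write from S]
Op 7: C3 read [C3 read from I: others=['C2=M'] -> C3=S, others downsized to S] -> [I,I,S,S] [MISS #5: read from I]
Op 8: C0 write [C0 write: invalidate ['C2=S', 'C3=S'] -> C0=M] -> [M,I,I,I] [MISS #6: write from I]
Op 9: C1 write [C1 write: invalidate ['C0=M'] -> C1=M] -> [I,M,I,I] [MISS #7: write from I]

Answer: 7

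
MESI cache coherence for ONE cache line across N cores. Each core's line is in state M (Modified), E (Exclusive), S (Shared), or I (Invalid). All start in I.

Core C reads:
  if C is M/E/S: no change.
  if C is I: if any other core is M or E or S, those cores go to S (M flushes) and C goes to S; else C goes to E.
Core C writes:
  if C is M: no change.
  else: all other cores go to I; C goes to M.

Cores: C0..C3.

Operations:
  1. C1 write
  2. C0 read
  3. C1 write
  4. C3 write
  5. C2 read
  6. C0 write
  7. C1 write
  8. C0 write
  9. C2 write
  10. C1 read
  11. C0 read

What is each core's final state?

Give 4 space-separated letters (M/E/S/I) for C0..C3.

Op 1: C1 write [C1 write: invalidate none -> C1=M] -> [I,M,I,I]
Op 2: C0 read [C0 read from I: others=['C1=M'] -> C0=S, others downsized to S] -> [S,S,I,I]
Op 3: C1 write [C1 write: invalidate ['C0=S'] -> C1=M] -> [I,M,I,I]
Op 4: C3 write [C3 write: invalidate ['C1=M'] -> C3=M] -> [I,I,I,M]
Op 5: C2 read [C2 read from I: others=['C3=M'] -> C2=S, others downsized to S] -> [I,I,S,S]
Op 6: C0 write [C0 write: invalidate ['C2=S', 'C3=S'] -> C0=M] -> [M,I,I,I]
Op 7: C1 write [C1 write: invalidate ['C0=M'] -> C1=M] -> [I,M,I,I]
Op 8: C0 write [C0 write: invalidate ['C1=M'] -> C0=M] -> [M,I,I,I]
Op 9: C2 write [C2 write: invalidate ['C0=M'] -> C2=M] -> [I,I,M,I]
Op 10: C1 read [C1 read from I: others=['C2=M'] -> C1=S, others downsized to S] -> [I,S,S,I]
Op 11: C0 read [C0 read from I: others=['C1=S', 'C2=S'] -> C0=S, others downsized to S] -> [S,S,S,I]

Answer: S S S I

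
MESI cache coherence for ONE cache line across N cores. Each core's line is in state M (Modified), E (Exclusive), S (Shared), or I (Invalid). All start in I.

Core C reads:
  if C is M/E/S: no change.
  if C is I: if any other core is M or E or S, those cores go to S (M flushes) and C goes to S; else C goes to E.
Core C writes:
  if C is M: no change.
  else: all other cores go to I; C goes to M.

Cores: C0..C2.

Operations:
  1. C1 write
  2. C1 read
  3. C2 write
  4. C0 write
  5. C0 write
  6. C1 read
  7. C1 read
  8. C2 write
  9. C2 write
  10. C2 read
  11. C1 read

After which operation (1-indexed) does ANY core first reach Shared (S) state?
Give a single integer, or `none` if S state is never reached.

Op 1: C1 write [C1 write: invalidate none -> C1=M] -> [I,M,I]
Op 2: C1 read [C1 read: already in M, no change] -> [I,M,I]
Op 3: C2 write [C2 write: invalidate ['C1=M'] -> C2=M] -> [I,I,M]
Op 4: C0 write [C0 write: invalidate ['C2=M'] -> C0=M] -> [M,I,I]
Op 5: C0 write [C0 write: already M (modified), no change] -> [M,I,I]
Op 6: C1 read [C1 read from I: others=['C0=M'] -> C1=S, others downsized to S] -> [S,S,I]
  -> First S state at op 6; remaining ops need not be traced.

Answer: 6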